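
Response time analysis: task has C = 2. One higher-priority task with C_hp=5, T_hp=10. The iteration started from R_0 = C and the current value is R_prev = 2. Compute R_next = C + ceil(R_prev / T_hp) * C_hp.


R_next = C + ceil(R_prev / T_hp) * C_hp
ceil(2 / 10) = ceil(0.2) = 1
Interference = 1 * 5 = 5
R_next = 2 + 5 = 7

7


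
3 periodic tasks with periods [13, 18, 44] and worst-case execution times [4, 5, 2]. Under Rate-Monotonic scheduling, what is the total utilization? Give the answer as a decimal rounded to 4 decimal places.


Compute individual utilizations (exact fractions):
  Task 1: C/T = 4/13 (approx. 0.3077)
  Task 2: C/T = 5/18 (approx. 0.2778)
  Task 3: C/T = 2/44 = 1/22 (approx. 0.0455)
Total utilization U = 4/13 + 5/18 + 1/22 = 812/1287
Rounded to 4 decimal places: U = 0.6309
RM (Liu & Layland) bound for 3 tasks = 0.779763; compare with U = 812/1287 (approx. 0.630925)
U <= bound, so schedulable by RM sufficient condition.

0.6309


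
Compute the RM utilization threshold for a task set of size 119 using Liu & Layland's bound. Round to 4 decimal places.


Compute 2^(1/119) = 1.0058417632
Subtract 1: 1.0058417632 - 1 = 0.0058417632
Multiply by n: 119 * 0.0058417632 = 0.6951698208
Round to 4 dp: 0.6952

0.6952


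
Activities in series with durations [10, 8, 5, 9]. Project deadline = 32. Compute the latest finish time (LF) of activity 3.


LF(activity 3) = deadline - sum of successor durations
Successors: activities 4 through 4 with durations [9]
Sum of successor durations = 9
LF = 32 - 9 = 23

23


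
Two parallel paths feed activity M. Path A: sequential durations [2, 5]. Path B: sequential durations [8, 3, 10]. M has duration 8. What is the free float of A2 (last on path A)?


ES(A2) = sum of predecessors on chain A = 2
EF(A2) = ES + duration = 2 + 5 = 7
Successor of A2 is M. ES(M) = max(sum(A), sum(B)) = max(7, 21) = 21
Free float = ES(successor) - EF(current) = 21 - 7 = 14

14


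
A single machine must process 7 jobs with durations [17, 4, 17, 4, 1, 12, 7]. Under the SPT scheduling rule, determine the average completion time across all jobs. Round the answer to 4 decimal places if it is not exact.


Sort jobs by processing time (SPT order): [1, 4, 4, 7, 12, 17, 17]
Compute completion times sequentially:
  Job 1: processing = 1, completes at 1
  Job 2: processing = 4, completes at 5
  Job 3: processing = 4, completes at 9
  Job 4: processing = 7, completes at 16
  Job 5: processing = 12, completes at 28
  Job 6: processing = 17, completes at 45
  Job 7: processing = 17, completes at 62
Sum of completion times = 166
Average completion time = 166/7 = 23.7143

23.7143


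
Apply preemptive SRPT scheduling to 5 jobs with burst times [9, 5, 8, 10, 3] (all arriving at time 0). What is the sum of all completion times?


Since all jobs arrive at t=0, SRPT equals SPT ordering.
SPT order: [3, 5, 8, 9, 10]
Completion times:
  Job 1: p=3, C=3
  Job 2: p=5, C=8
  Job 3: p=8, C=16
  Job 4: p=9, C=25
  Job 5: p=10, C=35
Total completion time = 3 + 8 + 16 + 25 + 35 = 87

87


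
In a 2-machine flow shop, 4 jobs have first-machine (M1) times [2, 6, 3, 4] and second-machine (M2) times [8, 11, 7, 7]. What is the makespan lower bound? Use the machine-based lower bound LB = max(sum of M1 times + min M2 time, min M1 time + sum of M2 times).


LB1 = sum(M1 times) + min(M2 times) = 15 + 7 = 22
LB2 = min(M1 times) + sum(M2 times) = 2 + 33 = 35
Lower bound = max(LB1, LB2) = max(22, 35) = 35

35


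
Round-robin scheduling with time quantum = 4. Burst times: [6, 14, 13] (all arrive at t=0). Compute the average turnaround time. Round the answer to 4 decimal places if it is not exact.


Time quantum = 4
Execution trace:
  J1 runs 4 units, time = 4
  J2 runs 4 units, time = 8
  J3 runs 4 units, time = 12
  J1 runs 2 units, time = 14
  J2 runs 4 units, time = 18
  J3 runs 4 units, time = 22
  J2 runs 4 units, time = 26
  J3 runs 4 units, time = 30
  J2 runs 2 units, time = 32
  J3 runs 1 units, time = 33
Finish times: [14, 32, 33]
Average turnaround = 79/3 = 26.3333

26.3333


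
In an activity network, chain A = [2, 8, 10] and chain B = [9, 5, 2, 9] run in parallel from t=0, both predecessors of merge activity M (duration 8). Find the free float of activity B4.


ES(B4) = sum of predecessors on chain B = 16
EF(B4) = ES + duration = 16 + 9 = 25
Successor of B4 is M. ES(M) = max(sum(A), sum(B)) = max(20, 25) = 25
Free float = ES(successor) - EF(current) = 25 - 25 = 0

0


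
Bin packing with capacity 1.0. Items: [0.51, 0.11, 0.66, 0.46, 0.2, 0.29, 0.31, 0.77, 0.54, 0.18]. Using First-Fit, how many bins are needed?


Place items sequentially using First-Fit:
  Item 0.51 -> new Bin 1
  Item 0.11 -> Bin 1 (now 0.62)
  Item 0.66 -> new Bin 2
  Item 0.46 -> new Bin 3
  Item 0.2 -> Bin 1 (now 0.82)
  Item 0.29 -> Bin 2 (now 0.95)
  Item 0.31 -> Bin 3 (now 0.77)
  Item 0.77 -> new Bin 4
  Item 0.54 -> new Bin 5
  Item 0.18 -> Bin 1 (now 1.0)
Total bins used = 5

5


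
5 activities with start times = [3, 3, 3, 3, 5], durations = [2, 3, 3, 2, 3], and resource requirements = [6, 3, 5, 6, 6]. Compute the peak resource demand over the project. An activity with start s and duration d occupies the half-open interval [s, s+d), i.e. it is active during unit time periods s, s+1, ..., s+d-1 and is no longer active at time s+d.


Each activity i is active on [start_i, start_i + duration_i).
Compute total resource usage per time slot:
  t=0: active resources = [], total = 0
  t=1: active resources = [], total = 0
  t=2: active resources = [], total = 0
  t=3: active resources = [6, 3, 5, 6], total = 20
  t=4: active resources = [6, 3, 5, 6], total = 20
  t=5: active resources = [3, 5, 6], total = 14
  t=6: active resources = [6], total = 6
  t=7: active resources = [6], total = 6
Peak resource demand = 20

20


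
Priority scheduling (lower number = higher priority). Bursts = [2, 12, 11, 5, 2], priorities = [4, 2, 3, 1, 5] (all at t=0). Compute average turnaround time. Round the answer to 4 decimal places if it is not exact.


Sort by priority (ascending = highest first):
Order: [(1, 5), (2, 12), (3, 11), (4, 2), (5, 2)]
Completion times:
  Priority 1, burst=5, C=5
  Priority 2, burst=12, C=17
  Priority 3, burst=11, C=28
  Priority 4, burst=2, C=30
  Priority 5, burst=2, C=32
Average turnaround = 112/5 = 22.4

22.4


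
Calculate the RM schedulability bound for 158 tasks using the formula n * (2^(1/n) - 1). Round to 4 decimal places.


Compute 2^(1/158) = 1.0043966445
Subtract 1: 1.0043966445 - 1 = 0.0043966445
Multiply by n: 158 * 0.0043966445 = 0.6946698310
Round to 4 dp: 0.6947

0.6947


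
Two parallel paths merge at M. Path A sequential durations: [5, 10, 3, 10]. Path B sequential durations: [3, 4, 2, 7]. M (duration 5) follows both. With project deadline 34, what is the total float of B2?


Forward pass: ES(B2) = sum of predecessors on chain B = 3
EF = ES + duration = 3 + 4 = 7
Backward pass: LF(M) = deadline = 34; LS(M) = 34 - 5 = 29
LF(B2) = LS(M) - sum(successors on chain B) = 29 - 9 = 20
LS = LF - duration = 20 - 4 = 16
Total float = LS - ES = 16 - 3 = 13

13


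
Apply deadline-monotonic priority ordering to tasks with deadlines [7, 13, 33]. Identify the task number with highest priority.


Sort tasks by relative deadline (ascending):
  Task 1: deadline = 7
  Task 2: deadline = 13
  Task 3: deadline = 33
Priority order (highest first): [1, 2, 3]
Highest priority task = 1

1


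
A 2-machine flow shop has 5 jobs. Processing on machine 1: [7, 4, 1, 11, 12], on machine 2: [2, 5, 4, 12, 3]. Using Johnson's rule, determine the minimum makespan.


Apply Johnson's rule:
  Group 1 (a <= b): [(3, 1, 4), (2, 4, 5), (4, 11, 12)]
  Group 2 (a > b): [(5, 12, 3), (1, 7, 2)]
Optimal job order: [3, 2, 4, 5, 1]
Schedule:
  Job 3: M1 done at 1, M2 done at 5
  Job 2: M1 done at 5, M2 done at 10
  Job 4: M1 done at 16, M2 done at 28
  Job 5: M1 done at 28, M2 done at 31
  Job 1: M1 done at 35, M2 done at 37
Makespan = 37

37


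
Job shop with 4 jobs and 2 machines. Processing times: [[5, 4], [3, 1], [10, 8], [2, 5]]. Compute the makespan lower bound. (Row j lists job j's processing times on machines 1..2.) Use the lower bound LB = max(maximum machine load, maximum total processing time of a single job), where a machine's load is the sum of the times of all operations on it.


Machine loads:
  Machine 1: 5 + 3 + 10 + 2 = 20
  Machine 2: 4 + 1 + 8 + 5 = 18
Max machine load = 20
Job totals:
  Job 1: 9
  Job 2: 4
  Job 3: 18
  Job 4: 7
Max job total = 18
Lower bound = max(20, 18) = 20

20


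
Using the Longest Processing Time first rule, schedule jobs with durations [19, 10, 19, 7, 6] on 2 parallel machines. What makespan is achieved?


Sort jobs in decreasing order (LPT): [19, 19, 10, 7, 6]
Assign each job to the least loaded machine:
  Machine 1: jobs [19, 10], load = 29
  Machine 2: jobs [19, 7, 6], load = 32
Makespan = max load = 32

32


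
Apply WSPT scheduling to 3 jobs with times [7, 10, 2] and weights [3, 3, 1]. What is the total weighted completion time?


Compute p/w ratios and sort ascending (WSPT): [(2, 1), (7, 3), (10, 3)]
Compute weighted completion times:
  Job (p=2,w=1): C=2, w*C=1*2=2
  Job (p=7,w=3): C=9, w*C=3*9=27
  Job (p=10,w=3): C=19, w*C=3*19=57
Total weighted completion time = 86

86


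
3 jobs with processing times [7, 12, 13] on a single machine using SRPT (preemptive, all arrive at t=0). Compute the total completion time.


Since all jobs arrive at t=0, SRPT equals SPT ordering.
SPT order: [7, 12, 13]
Completion times:
  Job 1: p=7, C=7
  Job 2: p=12, C=19
  Job 3: p=13, C=32
Total completion time = 7 + 19 + 32 = 58

58


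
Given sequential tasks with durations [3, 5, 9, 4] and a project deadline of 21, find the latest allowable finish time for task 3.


LF(activity 3) = deadline - sum of successor durations
Successors: activities 4 through 4 with durations [4]
Sum of successor durations = 4
LF = 21 - 4 = 17

17


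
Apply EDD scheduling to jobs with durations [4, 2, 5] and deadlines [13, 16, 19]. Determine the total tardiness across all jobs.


Sort by due date (EDD order): [(4, 13), (2, 16), (5, 19)]
Compute completion times and tardiness:
  Job 1: p=4, d=13, C=4, tardiness=max(0,4-13)=0
  Job 2: p=2, d=16, C=6, tardiness=max(0,6-16)=0
  Job 3: p=5, d=19, C=11, tardiness=max(0,11-19)=0
Total tardiness = 0

0


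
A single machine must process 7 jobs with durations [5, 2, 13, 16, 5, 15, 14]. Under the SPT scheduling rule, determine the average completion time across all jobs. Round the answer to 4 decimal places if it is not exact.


Sort jobs by processing time (SPT order): [2, 5, 5, 13, 14, 15, 16]
Compute completion times sequentially:
  Job 1: processing = 2, completes at 2
  Job 2: processing = 5, completes at 7
  Job 3: processing = 5, completes at 12
  Job 4: processing = 13, completes at 25
  Job 5: processing = 14, completes at 39
  Job 6: processing = 15, completes at 54
  Job 7: processing = 16, completes at 70
Sum of completion times = 209
Average completion time = 209/7 = 29.8571

29.8571


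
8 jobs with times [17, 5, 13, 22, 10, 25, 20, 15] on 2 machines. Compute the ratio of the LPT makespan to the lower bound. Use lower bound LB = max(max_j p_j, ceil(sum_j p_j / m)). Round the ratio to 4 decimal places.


LPT order: [25, 22, 20, 17, 15, 13, 10, 5]
Machine loads after assignment: [62, 65]
LPT makespan = 65
Lower bound = max(max_job, ceil(total/2)) = max(25, 64) = 64
Ratio = 65 / 64 = 1.0156

1.0156


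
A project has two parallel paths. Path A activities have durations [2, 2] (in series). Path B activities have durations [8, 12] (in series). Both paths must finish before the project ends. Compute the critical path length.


Path A total = 2 + 2 = 4
Path B total = 8 + 12 = 20
Critical path = longest path = max(4, 20) = 20

20


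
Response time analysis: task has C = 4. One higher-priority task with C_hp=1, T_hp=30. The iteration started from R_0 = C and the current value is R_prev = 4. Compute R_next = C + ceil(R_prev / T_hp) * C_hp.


R_next = C + ceil(R_prev / T_hp) * C_hp
ceil(4 / 30) = ceil(0.1333) = 1
Interference = 1 * 1 = 1
R_next = 4 + 1 = 5

5


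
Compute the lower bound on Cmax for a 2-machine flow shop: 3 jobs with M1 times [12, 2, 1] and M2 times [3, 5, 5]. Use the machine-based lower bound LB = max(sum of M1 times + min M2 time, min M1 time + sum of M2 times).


LB1 = sum(M1 times) + min(M2 times) = 15 + 3 = 18
LB2 = min(M1 times) + sum(M2 times) = 1 + 13 = 14
Lower bound = max(LB1, LB2) = max(18, 14) = 18

18


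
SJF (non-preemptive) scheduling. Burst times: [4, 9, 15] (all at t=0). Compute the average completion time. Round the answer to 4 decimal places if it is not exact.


SJF order (ascending): [4, 9, 15]
Completion times:
  Job 1: burst=4, C=4
  Job 2: burst=9, C=13
  Job 3: burst=15, C=28
Average completion = 45/3 = 15.0

15.0


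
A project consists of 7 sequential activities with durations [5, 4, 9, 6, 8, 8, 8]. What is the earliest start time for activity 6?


Activity 6 starts after activities 1 through 5 complete.
Predecessor durations: [5, 4, 9, 6, 8]
ES = 5 + 4 + 9 + 6 + 8 = 32

32


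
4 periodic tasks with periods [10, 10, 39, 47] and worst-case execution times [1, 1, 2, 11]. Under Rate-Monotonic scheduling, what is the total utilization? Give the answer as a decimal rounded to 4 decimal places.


Compute individual utilizations (exact fractions):
  Task 1: C/T = 1/10 (approx. 0.1)
  Task 2: C/T = 1/10 (approx. 0.1)
  Task 3: C/T = 2/39 (approx. 0.0513)
  Task 4: C/T = 11/47 (approx. 0.234)
Total utilization U = 1/10 + 1/10 + 2/39 + 11/47 = 4448/9165
Rounded to 4 decimal places: U = 0.4853
RM (Liu & Layland) bound for 4 tasks = 0.756828; compare with U = 4448/9165 (approx. 0.485325)
U <= bound, so schedulable by RM sufficient condition.

0.4853


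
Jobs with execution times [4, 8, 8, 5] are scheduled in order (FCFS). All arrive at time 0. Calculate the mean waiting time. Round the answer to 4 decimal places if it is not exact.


FCFS order (as given): [4, 8, 8, 5]
Waiting times:
  Job 1: wait = 0
  Job 2: wait = 4
  Job 3: wait = 12
  Job 4: wait = 20
Sum of waiting times = 36
Average waiting time = 36/4 = 9.0

9.0


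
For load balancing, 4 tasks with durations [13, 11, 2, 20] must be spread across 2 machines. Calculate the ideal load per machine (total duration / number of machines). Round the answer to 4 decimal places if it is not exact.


Total processing time = 13 + 11 + 2 + 20 = 46
Number of machines = 2
Ideal balanced load = 46 / 2 = 23.0

23.0


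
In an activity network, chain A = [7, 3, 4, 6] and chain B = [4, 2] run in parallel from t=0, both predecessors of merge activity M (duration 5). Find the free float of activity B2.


ES(B2) = sum of predecessors on chain B = 4
EF(B2) = ES + duration = 4 + 2 = 6
Successor of B2 is M. ES(M) = max(sum(A), sum(B)) = max(20, 6) = 20
Free float = ES(successor) - EF(current) = 20 - 6 = 14

14


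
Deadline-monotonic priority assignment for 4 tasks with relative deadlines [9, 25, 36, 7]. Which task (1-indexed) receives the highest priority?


Sort tasks by relative deadline (ascending):
  Task 4: deadline = 7
  Task 1: deadline = 9
  Task 2: deadline = 25
  Task 3: deadline = 36
Priority order (highest first): [4, 1, 2, 3]
Highest priority task = 4

4


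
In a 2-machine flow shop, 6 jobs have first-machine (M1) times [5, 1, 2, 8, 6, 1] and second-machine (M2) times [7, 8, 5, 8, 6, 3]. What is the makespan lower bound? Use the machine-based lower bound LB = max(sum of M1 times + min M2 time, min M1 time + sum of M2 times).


LB1 = sum(M1 times) + min(M2 times) = 23 + 3 = 26
LB2 = min(M1 times) + sum(M2 times) = 1 + 37 = 38
Lower bound = max(LB1, LB2) = max(26, 38) = 38

38


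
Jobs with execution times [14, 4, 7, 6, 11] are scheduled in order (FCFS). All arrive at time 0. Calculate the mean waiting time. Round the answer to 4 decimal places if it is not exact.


FCFS order (as given): [14, 4, 7, 6, 11]
Waiting times:
  Job 1: wait = 0
  Job 2: wait = 14
  Job 3: wait = 18
  Job 4: wait = 25
  Job 5: wait = 31
Sum of waiting times = 88
Average waiting time = 88/5 = 17.6

17.6


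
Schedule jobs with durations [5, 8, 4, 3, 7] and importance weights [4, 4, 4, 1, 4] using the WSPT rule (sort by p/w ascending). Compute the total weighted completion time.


Compute p/w ratios and sort ascending (WSPT): [(4, 4), (5, 4), (7, 4), (8, 4), (3, 1)]
Compute weighted completion times:
  Job (p=4,w=4): C=4, w*C=4*4=16
  Job (p=5,w=4): C=9, w*C=4*9=36
  Job (p=7,w=4): C=16, w*C=4*16=64
  Job (p=8,w=4): C=24, w*C=4*24=96
  Job (p=3,w=1): C=27, w*C=1*27=27
Total weighted completion time = 239

239


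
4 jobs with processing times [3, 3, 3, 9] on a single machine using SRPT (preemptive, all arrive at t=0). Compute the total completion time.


Since all jobs arrive at t=0, SRPT equals SPT ordering.
SPT order: [3, 3, 3, 9]
Completion times:
  Job 1: p=3, C=3
  Job 2: p=3, C=6
  Job 3: p=3, C=9
  Job 4: p=9, C=18
Total completion time = 3 + 6 + 9 + 18 = 36

36


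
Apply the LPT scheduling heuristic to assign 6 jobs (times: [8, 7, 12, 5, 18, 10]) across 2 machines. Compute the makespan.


Sort jobs in decreasing order (LPT): [18, 12, 10, 8, 7, 5]
Assign each job to the least loaded machine:
  Machine 1: jobs [18, 8, 5], load = 31
  Machine 2: jobs [12, 10, 7], load = 29
Makespan = max load = 31

31


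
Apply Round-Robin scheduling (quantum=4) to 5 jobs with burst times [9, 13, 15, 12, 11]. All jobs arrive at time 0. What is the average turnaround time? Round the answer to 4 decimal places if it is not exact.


Time quantum = 4
Execution trace:
  J1 runs 4 units, time = 4
  J2 runs 4 units, time = 8
  J3 runs 4 units, time = 12
  J4 runs 4 units, time = 16
  J5 runs 4 units, time = 20
  J1 runs 4 units, time = 24
  J2 runs 4 units, time = 28
  J3 runs 4 units, time = 32
  J4 runs 4 units, time = 36
  J5 runs 4 units, time = 40
  J1 runs 1 units, time = 41
  J2 runs 4 units, time = 45
  J3 runs 4 units, time = 49
  J4 runs 4 units, time = 53
  J5 runs 3 units, time = 56
  J2 runs 1 units, time = 57
  J3 runs 3 units, time = 60
Finish times: [41, 57, 60, 53, 56]
Average turnaround = 267/5 = 53.4

53.4


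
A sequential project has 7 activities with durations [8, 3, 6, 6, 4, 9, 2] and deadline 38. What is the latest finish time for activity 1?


LF(activity 1) = deadline - sum of successor durations
Successors: activities 2 through 7 with durations [3, 6, 6, 4, 9, 2]
Sum of successor durations = 30
LF = 38 - 30 = 8

8


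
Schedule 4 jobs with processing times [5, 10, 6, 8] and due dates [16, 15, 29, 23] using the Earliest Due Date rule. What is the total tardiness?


Sort by due date (EDD order): [(10, 15), (5, 16), (8, 23), (6, 29)]
Compute completion times and tardiness:
  Job 1: p=10, d=15, C=10, tardiness=max(0,10-15)=0
  Job 2: p=5, d=16, C=15, tardiness=max(0,15-16)=0
  Job 3: p=8, d=23, C=23, tardiness=max(0,23-23)=0
  Job 4: p=6, d=29, C=29, tardiness=max(0,29-29)=0
Total tardiness = 0

0


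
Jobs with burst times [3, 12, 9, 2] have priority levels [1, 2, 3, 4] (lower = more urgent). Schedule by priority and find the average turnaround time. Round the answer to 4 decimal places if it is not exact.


Sort by priority (ascending = highest first):
Order: [(1, 3), (2, 12), (3, 9), (4, 2)]
Completion times:
  Priority 1, burst=3, C=3
  Priority 2, burst=12, C=15
  Priority 3, burst=9, C=24
  Priority 4, burst=2, C=26
Average turnaround = 68/4 = 17.0

17.0


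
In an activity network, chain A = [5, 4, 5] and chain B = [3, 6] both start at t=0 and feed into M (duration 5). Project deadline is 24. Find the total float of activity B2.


Forward pass: ES(B2) = sum of predecessors on chain B = 3
EF = ES + duration = 3 + 6 = 9
Backward pass: LF(M) = deadline = 24; LS(M) = 24 - 5 = 19
LF(B2) = LS(M) - sum(successors on chain B) = 19 - 0 = 19
LS = LF - duration = 19 - 6 = 13
Total float = LS - ES = 13 - 3 = 10

10


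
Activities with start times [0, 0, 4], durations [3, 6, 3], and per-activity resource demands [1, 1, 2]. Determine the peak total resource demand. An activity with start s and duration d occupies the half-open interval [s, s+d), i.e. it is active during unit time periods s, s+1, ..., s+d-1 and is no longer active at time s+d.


Each activity i is active on [start_i, start_i + duration_i).
Compute total resource usage per time slot:
  t=0: active resources = [1, 1], total = 2
  t=1: active resources = [1, 1], total = 2
  t=2: active resources = [1, 1], total = 2
  t=3: active resources = [1], total = 1
  t=4: active resources = [1, 2], total = 3
  t=5: active resources = [1, 2], total = 3
  t=6: active resources = [2], total = 2
Peak resource demand = 3

3


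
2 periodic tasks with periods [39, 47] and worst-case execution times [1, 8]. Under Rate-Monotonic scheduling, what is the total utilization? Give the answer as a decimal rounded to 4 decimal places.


Compute individual utilizations (exact fractions):
  Task 1: C/T = 1/39 (approx. 0.0256)
  Task 2: C/T = 8/47 (approx. 0.1702)
Total utilization U = 1/39 + 8/47 = 359/1833
Rounded to 4 decimal places: U = 0.1959
RM (Liu & Layland) bound for 2 tasks = 0.828427; compare with U = 359/1833 (approx. 0.195854)
U <= bound, so schedulable by RM sufficient condition.

0.1959


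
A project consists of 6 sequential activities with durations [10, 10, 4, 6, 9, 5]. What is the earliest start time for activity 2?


Activity 2 starts after activities 1 through 1 complete.
Predecessor durations: [10]
ES = 10 = 10

10


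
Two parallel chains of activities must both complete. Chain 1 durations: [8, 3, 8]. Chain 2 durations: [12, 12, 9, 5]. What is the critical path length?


Path A total = 8 + 3 + 8 = 19
Path B total = 12 + 12 + 9 + 5 = 38
Critical path = longest path = max(19, 38) = 38

38


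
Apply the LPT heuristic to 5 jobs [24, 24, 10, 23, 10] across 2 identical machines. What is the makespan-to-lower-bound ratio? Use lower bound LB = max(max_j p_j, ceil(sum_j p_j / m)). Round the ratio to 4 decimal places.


LPT order: [24, 24, 23, 10, 10]
Machine loads after assignment: [47, 44]
LPT makespan = 47
Lower bound = max(max_job, ceil(total/2)) = max(24, 46) = 46
Ratio = 47 / 46 = 1.0217

1.0217


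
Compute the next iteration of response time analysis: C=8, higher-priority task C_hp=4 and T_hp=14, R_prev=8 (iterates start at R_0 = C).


R_next = C + ceil(R_prev / T_hp) * C_hp
ceil(8 / 14) = ceil(0.5714) = 1
Interference = 1 * 4 = 4
R_next = 8 + 4 = 12

12


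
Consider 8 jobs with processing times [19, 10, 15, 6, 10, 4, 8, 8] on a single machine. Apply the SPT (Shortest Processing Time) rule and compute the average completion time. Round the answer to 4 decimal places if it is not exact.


Sort jobs by processing time (SPT order): [4, 6, 8, 8, 10, 10, 15, 19]
Compute completion times sequentially:
  Job 1: processing = 4, completes at 4
  Job 2: processing = 6, completes at 10
  Job 3: processing = 8, completes at 18
  Job 4: processing = 8, completes at 26
  Job 5: processing = 10, completes at 36
  Job 6: processing = 10, completes at 46
  Job 7: processing = 15, completes at 61
  Job 8: processing = 19, completes at 80
Sum of completion times = 281
Average completion time = 281/8 = 35.125

35.125


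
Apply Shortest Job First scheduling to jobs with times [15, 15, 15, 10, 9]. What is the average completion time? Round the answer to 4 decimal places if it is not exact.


SJF order (ascending): [9, 10, 15, 15, 15]
Completion times:
  Job 1: burst=9, C=9
  Job 2: burst=10, C=19
  Job 3: burst=15, C=34
  Job 4: burst=15, C=49
  Job 5: burst=15, C=64
Average completion = 175/5 = 35.0

35.0


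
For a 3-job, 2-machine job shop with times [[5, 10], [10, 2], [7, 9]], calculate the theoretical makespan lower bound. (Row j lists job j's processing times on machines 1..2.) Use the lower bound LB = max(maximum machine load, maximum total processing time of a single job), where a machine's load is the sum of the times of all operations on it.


Machine loads:
  Machine 1: 5 + 10 + 7 = 22
  Machine 2: 10 + 2 + 9 = 21
Max machine load = 22
Job totals:
  Job 1: 15
  Job 2: 12
  Job 3: 16
Max job total = 16
Lower bound = max(22, 16) = 22

22


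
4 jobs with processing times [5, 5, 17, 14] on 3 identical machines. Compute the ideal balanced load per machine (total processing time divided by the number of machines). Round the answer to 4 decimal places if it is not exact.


Total processing time = 5 + 5 + 17 + 14 = 41
Number of machines = 3
Ideal balanced load = 41 / 3 = 13.6667

13.6667


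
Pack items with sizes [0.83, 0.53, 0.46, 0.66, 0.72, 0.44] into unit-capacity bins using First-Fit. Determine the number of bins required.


Place items sequentially using First-Fit:
  Item 0.83 -> new Bin 1
  Item 0.53 -> new Bin 2
  Item 0.46 -> Bin 2 (now 0.99)
  Item 0.66 -> new Bin 3
  Item 0.72 -> new Bin 4
  Item 0.44 -> new Bin 5
Total bins used = 5

5


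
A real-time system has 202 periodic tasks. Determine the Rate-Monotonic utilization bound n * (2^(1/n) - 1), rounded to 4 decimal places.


Compute 2^(1/202) = 1.0034373158
Subtract 1: 1.0034373158 - 1 = 0.0034373158
Multiply by n: 202 * 0.0034373158 = 0.6943377916
Round to 4 dp: 0.6943

0.6943


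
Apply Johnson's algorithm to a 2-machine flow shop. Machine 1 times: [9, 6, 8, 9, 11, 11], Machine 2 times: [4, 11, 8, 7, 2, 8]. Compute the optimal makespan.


Apply Johnson's rule:
  Group 1 (a <= b): [(2, 6, 11), (3, 8, 8)]
  Group 2 (a > b): [(6, 11, 8), (4, 9, 7), (1, 9, 4), (5, 11, 2)]
Optimal job order: [2, 3, 6, 4, 1, 5]
Schedule:
  Job 2: M1 done at 6, M2 done at 17
  Job 3: M1 done at 14, M2 done at 25
  Job 6: M1 done at 25, M2 done at 33
  Job 4: M1 done at 34, M2 done at 41
  Job 1: M1 done at 43, M2 done at 47
  Job 5: M1 done at 54, M2 done at 56
Makespan = 56

56


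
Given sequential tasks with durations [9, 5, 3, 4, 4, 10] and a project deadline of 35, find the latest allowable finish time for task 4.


LF(activity 4) = deadline - sum of successor durations
Successors: activities 5 through 6 with durations [4, 10]
Sum of successor durations = 14
LF = 35 - 14 = 21

21


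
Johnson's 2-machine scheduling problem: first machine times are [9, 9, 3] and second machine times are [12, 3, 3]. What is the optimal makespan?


Apply Johnson's rule:
  Group 1 (a <= b): [(3, 3, 3), (1, 9, 12)]
  Group 2 (a > b): [(2, 9, 3)]
Optimal job order: [3, 1, 2]
Schedule:
  Job 3: M1 done at 3, M2 done at 6
  Job 1: M1 done at 12, M2 done at 24
  Job 2: M1 done at 21, M2 done at 27
Makespan = 27

27


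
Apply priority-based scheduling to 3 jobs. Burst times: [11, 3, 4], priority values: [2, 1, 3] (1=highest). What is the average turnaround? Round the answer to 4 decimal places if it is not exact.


Sort by priority (ascending = highest first):
Order: [(1, 3), (2, 11), (3, 4)]
Completion times:
  Priority 1, burst=3, C=3
  Priority 2, burst=11, C=14
  Priority 3, burst=4, C=18
Average turnaround = 35/3 = 11.6667

11.6667


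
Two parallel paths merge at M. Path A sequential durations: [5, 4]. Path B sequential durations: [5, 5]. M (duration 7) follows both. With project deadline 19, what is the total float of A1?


Forward pass: ES(A1) = sum of predecessors on chain A = 0
EF = ES + duration = 0 + 5 = 5
Backward pass: LF(M) = deadline = 19; LS(M) = 19 - 7 = 12
LF(A1) = LS(M) - sum(successors on chain A) = 12 - 4 = 8
LS = LF - duration = 8 - 5 = 3
Total float = LS - ES = 3 - 0 = 3

3


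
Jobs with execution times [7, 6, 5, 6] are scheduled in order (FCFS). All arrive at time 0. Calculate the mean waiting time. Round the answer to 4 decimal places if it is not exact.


FCFS order (as given): [7, 6, 5, 6]
Waiting times:
  Job 1: wait = 0
  Job 2: wait = 7
  Job 3: wait = 13
  Job 4: wait = 18
Sum of waiting times = 38
Average waiting time = 38/4 = 9.5

9.5


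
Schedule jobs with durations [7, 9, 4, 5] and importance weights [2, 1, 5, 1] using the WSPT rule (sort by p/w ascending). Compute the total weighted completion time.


Compute p/w ratios and sort ascending (WSPT): [(4, 5), (7, 2), (5, 1), (9, 1)]
Compute weighted completion times:
  Job (p=4,w=5): C=4, w*C=5*4=20
  Job (p=7,w=2): C=11, w*C=2*11=22
  Job (p=5,w=1): C=16, w*C=1*16=16
  Job (p=9,w=1): C=25, w*C=1*25=25
Total weighted completion time = 83

83


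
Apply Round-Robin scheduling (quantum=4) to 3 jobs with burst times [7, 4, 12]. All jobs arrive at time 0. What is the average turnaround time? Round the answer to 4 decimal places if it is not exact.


Time quantum = 4
Execution trace:
  J1 runs 4 units, time = 4
  J2 runs 4 units, time = 8
  J3 runs 4 units, time = 12
  J1 runs 3 units, time = 15
  J3 runs 4 units, time = 19
  J3 runs 4 units, time = 23
Finish times: [15, 8, 23]
Average turnaround = 46/3 = 15.3333

15.3333


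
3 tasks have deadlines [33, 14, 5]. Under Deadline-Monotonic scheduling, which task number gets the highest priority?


Sort tasks by relative deadline (ascending):
  Task 3: deadline = 5
  Task 2: deadline = 14
  Task 1: deadline = 33
Priority order (highest first): [3, 2, 1]
Highest priority task = 3

3


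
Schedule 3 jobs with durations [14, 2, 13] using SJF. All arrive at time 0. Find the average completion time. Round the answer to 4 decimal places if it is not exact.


SJF order (ascending): [2, 13, 14]
Completion times:
  Job 1: burst=2, C=2
  Job 2: burst=13, C=15
  Job 3: burst=14, C=29
Average completion = 46/3 = 15.3333

15.3333


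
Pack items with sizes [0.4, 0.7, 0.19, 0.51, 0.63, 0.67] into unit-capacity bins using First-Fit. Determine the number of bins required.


Place items sequentially using First-Fit:
  Item 0.4 -> new Bin 1
  Item 0.7 -> new Bin 2
  Item 0.19 -> Bin 1 (now 0.59)
  Item 0.51 -> new Bin 3
  Item 0.63 -> new Bin 4
  Item 0.67 -> new Bin 5
Total bins used = 5

5


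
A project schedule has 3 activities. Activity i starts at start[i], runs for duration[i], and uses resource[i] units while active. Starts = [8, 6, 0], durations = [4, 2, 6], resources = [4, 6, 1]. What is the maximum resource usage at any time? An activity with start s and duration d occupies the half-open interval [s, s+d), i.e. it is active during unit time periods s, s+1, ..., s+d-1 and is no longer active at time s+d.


Each activity i is active on [start_i, start_i + duration_i).
Compute total resource usage per time slot:
  t=0: active resources = [1], total = 1
  t=1: active resources = [1], total = 1
  t=2: active resources = [1], total = 1
  t=3: active resources = [1], total = 1
  t=4: active resources = [1], total = 1
  t=5: active resources = [1], total = 1
  t=6: active resources = [6], total = 6
  t=7: active resources = [6], total = 6
  t=8: active resources = [4], total = 4
  t=9: active resources = [4], total = 4
  t=10: active resources = [4], total = 4
  t=11: active resources = [4], total = 4
Peak resource demand = 6

6


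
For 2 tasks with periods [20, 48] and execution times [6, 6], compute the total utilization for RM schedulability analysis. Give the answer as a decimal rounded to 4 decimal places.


Compute individual utilizations (exact fractions):
  Task 1: C/T = 6/20 = 3/10 (approx. 0.3)
  Task 2: C/T = 6/48 = 1/8 (approx. 0.125)
Total utilization U = 3/10 + 1/8 = 17/40
Rounded to 4 decimal places: U = 0.4250
RM (Liu & Layland) bound for 2 tasks = 0.828427; compare with U = 17/40 (approx. 0.425000)
U <= bound, so schedulable by RM sufficient condition.

0.4250


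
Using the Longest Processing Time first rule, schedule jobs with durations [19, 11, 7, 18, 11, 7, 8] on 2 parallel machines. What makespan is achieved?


Sort jobs in decreasing order (LPT): [19, 18, 11, 11, 8, 7, 7]
Assign each job to the least loaded machine:
  Machine 1: jobs [19, 11, 7, 7], load = 44
  Machine 2: jobs [18, 11, 8], load = 37
Makespan = max load = 44

44


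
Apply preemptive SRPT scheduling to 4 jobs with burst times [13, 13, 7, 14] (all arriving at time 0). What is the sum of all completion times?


Since all jobs arrive at t=0, SRPT equals SPT ordering.
SPT order: [7, 13, 13, 14]
Completion times:
  Job 1: p=7, C=7
  Job 2: p=13, C=20
  Job 3: p=13, C=33
  Job 4: p=14, C=47
Total completion time = 7 + 20 + 33 + 47 = 107

107


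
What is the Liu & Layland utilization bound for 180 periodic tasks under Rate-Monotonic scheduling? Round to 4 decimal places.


Compute 2^(1/180) = 1.0038582416
Subtract 1: 1.0038582416 - 1 = 0.0038582416
Multiply by n: 180 * 0.0038582416 = 0.6944834880
Round to 4 dp: 0.6945

0.6945


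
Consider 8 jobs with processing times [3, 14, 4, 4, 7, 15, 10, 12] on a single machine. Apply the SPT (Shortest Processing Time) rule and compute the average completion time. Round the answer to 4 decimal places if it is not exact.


Sort jobs by processing time (SPT order): [3, 4, 4, 7, 10, 12, 14, 15]
Compute completion times sequentially:
  Job 1: processing = 3, completes at 3
  Job 2: processing = 4, completes at 7
  Job 3: processing = 4, completes at 11
  Job 4: processing = 7, completes at 18
  Job 5: processing = 10, completes at 28
  Job 6: processing = 12, completes at 40
  Job 7: processing = 14, completes at 54
  Job 8: processing = 15, completes at 69
Sum of completion times = 230
Average completion time = 230/8 = 28.75

28.75


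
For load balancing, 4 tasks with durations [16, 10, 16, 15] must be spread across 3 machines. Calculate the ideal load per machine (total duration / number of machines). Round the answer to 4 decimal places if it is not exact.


Total processing time = 16 + 10 + 16 + 15 = 57
Number of machines = 3
Ideal balanced load = 57 / 3 = 19.0

19.0


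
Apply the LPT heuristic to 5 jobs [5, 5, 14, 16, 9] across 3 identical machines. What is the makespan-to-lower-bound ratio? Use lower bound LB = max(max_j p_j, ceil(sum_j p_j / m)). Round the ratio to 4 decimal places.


LPT order: [16, 14, 9, 5, 5]
Machine loads after assignment: [16, 19, 14]
LPT makespan = 19
Lower bound = max(max_job, ceil(total/3)) = max(16, 17) = 17
Ratio = 19 / 17 = 1.1176

1.1176


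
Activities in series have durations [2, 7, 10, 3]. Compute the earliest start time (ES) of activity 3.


Activity 3 starts after activities 1 through 2 complete.
Predecessor durations: [2, 7]
ES = 2 + 7 = 9

9


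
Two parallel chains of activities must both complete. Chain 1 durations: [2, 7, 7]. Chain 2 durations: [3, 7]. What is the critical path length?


Path A total = 2 + 7 + 7 = 16
Path B total = 3 + 7 = 10
Critical path = longest path = max(16, 10) = 16

16


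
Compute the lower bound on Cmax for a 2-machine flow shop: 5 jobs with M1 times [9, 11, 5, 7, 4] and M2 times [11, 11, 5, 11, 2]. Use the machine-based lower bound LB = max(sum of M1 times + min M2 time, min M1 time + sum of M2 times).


LB1 = sum(M1 times) + min(M2 times) = 36 + 2 = 38
LB2 = min(M1 times) + sum(M2 times) = 4 + 40 = 44
Lower bound = max(LB1, LB2) = max(38, 44) = 44

44


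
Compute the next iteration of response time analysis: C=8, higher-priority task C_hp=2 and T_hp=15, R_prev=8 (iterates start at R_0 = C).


R_next = C + ceil(R_prev / T_hp) * C_hp
ceil(8 / 15) = ceil(0.5333) = 1
Interference = 1 * 2 = 2
R_next = 8 + 2 = 10

10


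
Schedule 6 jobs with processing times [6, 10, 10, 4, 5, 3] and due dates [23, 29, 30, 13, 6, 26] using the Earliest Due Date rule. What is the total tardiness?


Sort by due date (EDD order): [(5, 6), (4, 13), (6, 23), (3, 26), (10, 29), (10, 30)]
Compute completion times and tardiness:
  Job 1: p=5, d=6, C=5, tardiness=max(0,5-6)=0
  Job 2: p=4, d=13, C=9, tardiness=max(0,9-13)=0
  Job 3: p=6, d=23, C=15, tardiness=max(0,15-23)=0
  Job 4: p=3, d=26, C=18, tardiness=max(0,18-26)=0
  Job 5: p=10, d=29, C=28, tardiness=max(0,28-29)=0
  Job 6: p=10, d=30, C=38, tardiness=max(0,38-30)=8
Total tardiness = 8

8


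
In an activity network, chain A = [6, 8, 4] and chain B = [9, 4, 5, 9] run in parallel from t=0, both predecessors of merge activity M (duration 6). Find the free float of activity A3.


ES(A3) = sum of predecessors on chain A = 14
EF(A3) = ES + duration = 14 + 4 = 18
Successor of A3 is M. ES(M) = max(sum(A), sum(B)) = max(18, 27) = 27
Free float = ES(successor) - EF(current) = 27 - 18 = 9

9


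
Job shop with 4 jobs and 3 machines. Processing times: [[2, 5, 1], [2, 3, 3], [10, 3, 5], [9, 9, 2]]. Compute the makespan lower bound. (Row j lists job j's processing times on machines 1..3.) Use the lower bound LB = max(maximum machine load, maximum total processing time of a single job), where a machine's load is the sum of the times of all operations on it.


Machine loads:
  Machine 1: 2 + 2 + 10 + 9 = 23
  Machine 2: 5 + 3 + 3 + 9 = 20
  Machine 3: 1 + 3 + 5 + 2 = 11
Max machine load = 23
Job totals:
  Job 1: 8
  Job 2: 8
  Job 3: 18
  Job 4: 20
Max job total = 20
Lower bound = max(23, 20) = 23

23


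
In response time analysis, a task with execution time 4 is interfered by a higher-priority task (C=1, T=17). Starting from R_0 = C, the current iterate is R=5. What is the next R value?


R_next = C + ceil(R_prev / T_hp) * C_hp
ceil(5 / 17) = ceil(0.2941) = 1
Interference = 1 * 1 = 1
R_next = 4 + 1 = 5
R_next = R_prev, so the iteration has converged (response time = 5).

5


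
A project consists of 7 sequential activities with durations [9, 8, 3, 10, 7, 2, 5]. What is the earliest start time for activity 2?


Activity 2 starts after activities 1 through 1 complete.
Predecessor durations: [9]
ES = 9 = 9

9


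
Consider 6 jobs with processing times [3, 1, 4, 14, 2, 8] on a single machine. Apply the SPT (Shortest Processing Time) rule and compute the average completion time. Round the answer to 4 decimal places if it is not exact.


Sort jobs by processing time (SPT order): [1, 2, 3, 4, 8, 14]
Compute completion times sequentially:
  Job 1: processing = 1, completes at 1
  Job 2: processing = 2, completes at 3
  Job 3: processing = 3, completes at 6
  Job 4: processing = 4, completes at 10
  Job 5: processing = 8, completes at 18
  Job 6: processing = 14, completes at 32
Sum of completion times = 70
Average completion time = 70/6 = 11.6667

11.6667


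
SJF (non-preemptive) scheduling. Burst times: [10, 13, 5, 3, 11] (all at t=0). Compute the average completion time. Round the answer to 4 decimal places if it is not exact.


SJF order (ascending): [3, 5, 10, 11, 13]
Completion times:
  Job 1: burst=3, C=3
  Job 2: burst=5, C=8
  Job 3: burst=10, C=18
  Job 4: burst=11, C=29
  Job 5: burst=13, C=42
Average completion = 100/5 = 20.0

20.0


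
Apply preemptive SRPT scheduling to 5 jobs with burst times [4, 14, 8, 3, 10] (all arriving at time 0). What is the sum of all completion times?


Since all jobs arrive at t=0, SRPT equals SPT ordering.
SPT order: [3, 4, 8, 10, 14]
Completion times:
  Job 1: p=3, C=3
  Job 2: p=4, C=7
  Job 3: p=8, C=15
  Job 4: p=10, C=25
  Job 5: p=14, C=39
Total completion time = 3 + 7 + 15 + 25 + 39 = 89

89


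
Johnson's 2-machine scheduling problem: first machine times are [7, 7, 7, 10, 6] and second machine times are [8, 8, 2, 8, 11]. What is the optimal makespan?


Apply Johnson's rule:
  Group 1 (a <= b): [(5, 6, 11), (1, 7, 8), (2, 7, 8)]
  Group 2 (a > b): [(4, 10, 8), (3, 7, 2)]
Optimal job order: [5, 1, 2, 4, 3]
Schedule:
  Job 5: M1 done at 6, M2 done at 17
  Job 1: M1 done at 13, M2 done at 25
  Job 2: M1 done at 20, M2 done at 33
  Job 4: M1 done at 30, M2 done at 41
  Job 3: M1 done at 37, M2 done at 43
Makespan = 43

43


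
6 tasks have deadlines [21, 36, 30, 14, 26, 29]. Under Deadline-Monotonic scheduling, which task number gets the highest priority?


Sort tasks by relative deadline (ascending):
  Task 4: deadline = 14
  Task 1: deadline = 21
  Task 5: deadline = 26
  Task 6: deadline = 29
  Task 3: deadline = 30
  Task 2: deadline = 36
Priority order (highest first): [4, 1, 5, 6, 3, 2]
Highest priority task = 4

4


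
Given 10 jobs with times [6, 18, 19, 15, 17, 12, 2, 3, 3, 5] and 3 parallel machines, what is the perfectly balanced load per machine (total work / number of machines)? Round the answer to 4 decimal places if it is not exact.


Total processing time = 6 + 18 + 19 + 15 + 17 + 12 + 2 + 3 + 3 + 5 = 100
Number of machines = 3
Ideal balanced load = 100 / 3 = 33.3333

33.3333
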